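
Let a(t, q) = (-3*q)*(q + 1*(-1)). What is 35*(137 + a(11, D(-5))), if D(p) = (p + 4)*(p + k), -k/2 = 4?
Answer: -11585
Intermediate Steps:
k = -8 (k = -2*4 = -8)
D(p) = (-8 + p)*(4 + p) (D(p) = (p + 4)*(p - 8) = (4 + p)*(-8 + p) = (-8 + p)*(4 + p))
a(t, q) = -3*q*(-1 + q) (a(t, q) = (-3*q)*(q - 1) = (-3*q)*(-1 + q) = -3*q*(-1 + q))
35*(137 + a(11, D(-5))) = 35*(137 + 3*(-32 + (-5)**2 - 4*(-5))*(1 - (-32 + (-5)**2 - 4*(-5)))) = 35*(137 + 3*(-32 + 25 + 20)*(1 - (-32 + 25 + 20))) = 35*(137 + 3*13*(1 - 1*13)) = 35*(137 + 3*13*(1 - 13)) = 35*(137 + 3*13*(-12)) = 35*(137 - 468) = 35*(-331) = -11585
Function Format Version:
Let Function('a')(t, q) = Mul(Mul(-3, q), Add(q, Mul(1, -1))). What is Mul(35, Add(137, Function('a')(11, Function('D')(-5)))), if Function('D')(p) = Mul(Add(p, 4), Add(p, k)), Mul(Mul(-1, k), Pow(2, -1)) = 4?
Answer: -11585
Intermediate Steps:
k = -8 (k = Mul(-2, 4) = -8)
Function('D')(p) = Mul(Add(-8, p), Add(4, p)) (Function('D')(p) = Mul(Add(p, 4), Add(p, -8)) = Mul(Add(4, p), Add(-8, p)) = Mul(Add(-8, p), Add(4, p)))
Function('a')(t, q) = Mul(-3, q, Add(-1, q)) (Function('a')(t, q) = Mul(Mul(-3, q), Add(q, -1)) = Mul(Mul(-3, q), Add(-1, q)) = Mul(-3, q, Add(-1, q)))
Mul(35, Add(137, Function('a')(11, Function('D')(-5)))) = Mul(35, Add(137, Mul(3, Add(-32, Pow(-5, 2), Mul(-4, -5)), Add(1, Mul(-1, Add(-32, Pow(-5, 2), Mul(-4, -5))))))) = Mul(35, Add(137, Mul(3, Add(-32, 25, 20), Add(1, Mul(-1, Add(-32, 25, 20)))))) = Mul(35, Add(137, Mul(3, 13, Add(1, Mul(-1, 13))))) = Mul(35, Add(137, Mul(3, 13, Add(1, -13)))) = Mul(35, Add(137, Mul(3, 13, -12))) = Mul(35, Add(137, -468)) = Mul(35, -331) = -11585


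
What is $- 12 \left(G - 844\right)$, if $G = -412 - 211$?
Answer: $17604$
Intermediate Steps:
$G = -623$
$- 12 \left(G - 844\right) = - 12 \left(-623 - 844\right) = \left(-12\right) \left(-1467\right) = 17604$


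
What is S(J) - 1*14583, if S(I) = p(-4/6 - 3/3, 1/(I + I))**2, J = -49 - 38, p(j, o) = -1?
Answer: -14582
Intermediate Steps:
J = -87
S(I) = 1 (S(I) = (-1)**2 = 1)
S(J) - 1*14583 = 1 - 1*14583 = 1 - 14583 = -14582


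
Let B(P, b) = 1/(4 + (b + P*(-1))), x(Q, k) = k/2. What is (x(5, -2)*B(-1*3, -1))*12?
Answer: -2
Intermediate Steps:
x(Q, k) = k/2 (x(Q, k) = k*(1/2) = k/2)
B(P, b) = 1/(4 + b - P) (B(P, b) = 1/(4 + (b - P)) = 1/(4 + b - P))
(x(5, -2)*B(-1*3, -1))*12 = (((1/2)*(-2))/(4 - 1 - (-1)*3))*12 = -1/(4 - 1 - 1*(-3))*12 = -1/(4 - 1 + 3)*12 = -1/6*12 = -2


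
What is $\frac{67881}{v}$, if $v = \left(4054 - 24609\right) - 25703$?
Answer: $- \frac{67881}{46258} \approx -1.4674$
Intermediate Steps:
$v = -46258$ ($v = -20555 - 25703 = -46258$)
$\frac{67881}{v} = \frac{67881}{-46258} = 67881 \left(- \frac{1}{46258}\right) = - \frac{67881}{46258}$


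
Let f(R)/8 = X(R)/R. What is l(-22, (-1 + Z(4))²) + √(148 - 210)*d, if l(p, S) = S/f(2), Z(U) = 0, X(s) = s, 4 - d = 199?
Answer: ⅛ - 195*I*√62 ≈ 0.125 - 1535.4*I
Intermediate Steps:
d = -195 (d = 4 - 1*199 = 4 - 199 = -195)
f(R) = 8 (f(R) = 8*(R/R) = 8*1 = 8)
l(p, S) = S/8
l(-22, (-1 + Z(4))²) + √(148 - 210)*d = (-1 + 0)²/8 + √(148 - 210)*(-195) = (⅛)*(-1)² + √(-62)*(-195) = (⅛)*1 + (I*√62)*(-195) = ⅛ - 195*I*√62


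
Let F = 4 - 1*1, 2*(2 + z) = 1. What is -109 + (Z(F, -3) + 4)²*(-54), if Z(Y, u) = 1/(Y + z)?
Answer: -1285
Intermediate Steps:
z = -3/2 (z = -2 + (½)*1 = -2 + ½ = -3/2 ≈ -1.5000)
F = 3 (F = 4 - 1 = 3)
Z(Y, u) = 1/(-3/2 + Y) (Z(Y, u) = 1/(Y - 3/2) = 1/(-3/2 + Y))
-109 + (Z(F, -3) + 4)²*(-54) = -109 + (2/(-3 + 2*3) + 4)²*(-54) = -109 + (2/(-3 + 6) + 4)²*(-54) = -109 + (2/3 + 4)²*(-54) = -109 + (2*(⅓) + 4)²*(-54) = -109 + (⅔ + 4)²*(-54) = -109 + (14/3)²*(-54) = -109 + (196/9)*(-54) = -109 - 1176 = -1285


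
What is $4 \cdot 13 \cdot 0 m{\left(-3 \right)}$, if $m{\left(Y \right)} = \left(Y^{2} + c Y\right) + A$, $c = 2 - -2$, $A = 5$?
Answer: $0$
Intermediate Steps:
$c = 4$ ($c = 2 + 2 = 4$)
$m{\left(Y \right)} = 5 + Y^{2} + 4 Y$ ($m{\left(Y \right)} = \left(Y^{2} + 4 Y\right) + 5 = 5 + Y^{2} + 4 Y$)
$4 \cdot 13 \cdot 0 m{\left(-3 \right)} = 4 \cdot 13 \cdot 0 \left(5 + \left(-3\right)^{2} + 4 \left(-3\right)\right) = 52 \cdot 0 \left(5 + 9 - 12\right) = 0 \cdot 2 = 0$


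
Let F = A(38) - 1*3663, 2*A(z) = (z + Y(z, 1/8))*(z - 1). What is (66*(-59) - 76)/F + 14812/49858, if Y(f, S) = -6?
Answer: 121711956/76556959 ≈ 1.5898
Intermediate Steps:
A(z) = (-1 + z)*(-6 + z)/2 (A(z) = ((z - 6)*(z - 1))/2 = ((-6 + z)*(-1 + z))/2 = ((-1 + z)*(-6 + z))/2 = (-1 + z)*(-6 + z)/2)
F = -3071 (F = (3 + (½)*38² - 7/2*38) - 1*3663 = (3 + (½)*1444 - 133) - 3663 = (3 + 722 - 133) - 3663 = 592 - 3663 = -3071)
(66*(-59) - 76)/F + 14812/49858 = (66*(-59) - 76)/(-3071) + 14812/49858 = (-3894 - 76)*(-1/3071) + 14812*(1/49858) = -3970*(-1/3071) + 7406/24929 = 3970/3071 + 7406/24929 = 121711956/76556959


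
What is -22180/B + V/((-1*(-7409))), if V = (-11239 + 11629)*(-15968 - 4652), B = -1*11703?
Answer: -93948853780/86707527 ≈ -1083.5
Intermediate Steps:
B = -11703
V = -8041800 (V = 390*(-20620) = -8041800)
-22180/B + V/((-1*(-7409))) = -22180/(-11703) - 8041800/((-1*(-7409))) = -22180*(-1/11703) - 8041800/7409 = 22180/11703 - 8041800*1/7409 = 22180/11703 - 8041800/7409 = -93948853780/86707527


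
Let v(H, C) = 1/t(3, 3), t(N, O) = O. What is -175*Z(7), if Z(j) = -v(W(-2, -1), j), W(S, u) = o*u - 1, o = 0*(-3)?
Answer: 175/3 ≈ 58.333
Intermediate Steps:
o = 0
W(S, u) = -1 (W(S, u) = 0*u - 1 = 0 - 1 = -1)
v(H, C) = ⅓ (v(H, C) = 1/3 = ⅓)
Z(j) = -⅓ (Z(j) = -1*⅓ = -⅓)
-175*Z(7) = -175*(-⅓) = 175/3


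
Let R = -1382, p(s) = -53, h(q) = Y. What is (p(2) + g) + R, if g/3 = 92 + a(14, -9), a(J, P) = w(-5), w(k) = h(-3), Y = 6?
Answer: -1141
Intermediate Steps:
h(q) = 6
w(k) = 6
a(J, P) = 6
g = 294 (g = 3*(92 + 6) = 3*98 = 294)
(p(2) + g) + R = (-53 + 294) - 1382 = 241 - 1382 = -1141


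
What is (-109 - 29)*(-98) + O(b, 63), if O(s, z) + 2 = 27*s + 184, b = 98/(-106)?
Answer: 725095/53 ≈ 13681.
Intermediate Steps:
b = -49/53 (b = 98*(-1/106) = -49/53 ≈ -0.92453)
O(s, z) = 182 + 27*s (O(s, z) = -2 + (27*s + 184) = -2 + (184 + 27*s) = 182 + 27*s)
(-109 - 29)*(-98) + O(b, 63) = (-109 - 29)*(-98) + (182 + 27*(-49/53)) = -138*(-98) + (182 - 1323/53) = 13524 + 8323/53 = 725095/53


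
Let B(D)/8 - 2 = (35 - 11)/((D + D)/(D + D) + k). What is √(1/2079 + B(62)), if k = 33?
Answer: √3004504503/11781 ≈ 4.6527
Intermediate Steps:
B(D) = 368/17 (B(D) = 16 + 8*((35 - 11)/((D + D)/(D + D) + 33)) = 16 + 8*(24/((2*D)/((2*D)) + 33)) = 16 + 8*(24/((2*D)*(1/(2*D)) + 33)) = 16 + 8*(24/(1 + 33)) = 16 + 8*(24/34) = 16 + 8*(24*(1/34)) = 16 + 8*(12/17) = 16 + 96/17 = 368/17)
√(1/2079 + B(62)) = √(1/2079 + 368/17) = √(765089/35343) = √3004504503/11781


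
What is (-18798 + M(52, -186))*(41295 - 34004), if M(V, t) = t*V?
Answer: -207574770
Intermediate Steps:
M(V, t) = V*t
(-18798 + M(52, -186))*(41295 - 34004) = (-18798 + 52*(-186))*(41295 - 34004) = (-18798 - 9672)*7291 = -28470*7291 = -207574770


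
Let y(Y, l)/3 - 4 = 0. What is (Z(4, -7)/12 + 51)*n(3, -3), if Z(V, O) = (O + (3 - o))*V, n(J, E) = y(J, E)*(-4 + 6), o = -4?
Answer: 1224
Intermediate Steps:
y(Y, l) = 12 (y(Y, l) = 12 + 3*0 = 12 + 0 = 12)
n(J, E) = 24 (n(J, E) = 12*(-4 + 6) = 12*2 = 24)
Z(V, O) = V*(7 + O) (Z(V, O) = (O + (3 - 1*(-4)))*V = (O + (3 + 4))*V = (O + 7)*V = (7 + O)*V = V*(7 + O))
(Z(4, -7)/12 + 51)*n(3, -3) = ((4*(7 - 7))/12 + 51)*24 = ((4*0)*(1/12) + 51)*24 = (0*(1/12) + 51)*24 = (0 + 51)*24 = 51*24 = 1224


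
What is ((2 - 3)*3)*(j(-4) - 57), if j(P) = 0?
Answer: 171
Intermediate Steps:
((2 - 3)*3)*(j(-4) - 57) = ((2 - 3)*3)*(0 - 57) = -1*3*(-57) = -3*(-57) = 171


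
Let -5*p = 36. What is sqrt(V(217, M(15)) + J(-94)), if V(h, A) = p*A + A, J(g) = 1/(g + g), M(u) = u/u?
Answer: I*sqrt(1370755)/470 ≈ 2.491*I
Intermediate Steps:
p = -36/5 (p = -1/5*36 = -36/5 ≈ -7.2000)
M(u) = 1
J(g) = 1/(2*g)
V(h, A) = -31*A/5 (V(h, A) = -36*A/5 + A = -31*A/5)
sqrt(V(217, M(15)) + J(-94)) = sqrt(-31/5*1 + (1/2)/(-94)) = sqrt(-31/5 + (1/2)*(-1/94)) = sqrt(-31/5 - 1/188) = sqrt(-5833/940) = I*sqrt(1370755)/470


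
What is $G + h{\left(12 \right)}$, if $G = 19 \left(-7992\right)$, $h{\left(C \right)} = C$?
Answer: $-151836$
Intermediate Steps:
$G = -151848$
$G + h{\left(12 \right)} = -151848 + 12 = -151836$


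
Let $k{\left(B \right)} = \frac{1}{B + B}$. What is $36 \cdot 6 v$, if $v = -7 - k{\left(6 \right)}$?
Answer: $-1530$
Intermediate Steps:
$k{\left(B \right)} = \frac{1}{2 B}$
$v = - \frac{85}{12}$ ($v = -7 - \frac{1}{2 \cdot 6} = -7 - \frac{1}{2} \cdot \frac{1}{6} = -7 - \frac{1}{12} = - \frac{85}{12} \approx -7.0833$)
$36 \cdot 6 v = 36 \cdot 6 \left(- \frac{85}{12}\right) = 216 \left(- \frac{85}{12}\right) = -1530$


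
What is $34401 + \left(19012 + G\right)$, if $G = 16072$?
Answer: $69485$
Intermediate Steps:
$34401 + \left(19012 + G\right) = 34401 + \left(19012 + 16072\right) = 34401 + 35084 = 69485$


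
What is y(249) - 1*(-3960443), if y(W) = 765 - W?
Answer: 3960959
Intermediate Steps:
y(249) - 1*(-3960443) = (765 - 1*249) - 1*(-3960443) = (765 - 249) + 3960443 = 516 + 3960443 = 3960959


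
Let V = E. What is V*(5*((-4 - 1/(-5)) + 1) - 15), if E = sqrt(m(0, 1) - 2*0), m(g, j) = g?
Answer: 0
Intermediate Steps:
E = 0 (E = sqrt(0 - 2*0) = sqrt(0 + 0) = sqrt(0) = 0)
V = 0
V*(5*((-4 - 1/(-5)) + 1) - 15) = 0*(5*((-4 - 1/(-5)) + 1) - 15) = 0*(5*((-4 - 1*(-1/5)) + 1) - 15) = 0*(5*((-4 + 1/5) + 1) - 15) = 0*(5*(-19/5 + 1) - 15) = 0*(5*(-14/5) - 15) = 0*(-14 - 15) = 0*(-29) = 0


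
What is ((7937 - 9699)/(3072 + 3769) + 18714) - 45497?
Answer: -183224265/6841 ≈ -26783.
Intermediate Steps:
((7937 - 9699)/(3072 + 3769) + 18714) - 45497 = (-1762/6841 + 18714) - 45497 = 128020712/6841 - 45497 = -183224265/6841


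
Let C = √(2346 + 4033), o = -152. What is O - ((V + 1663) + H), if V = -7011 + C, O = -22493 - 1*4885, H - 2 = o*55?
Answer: -13672 - √6379 ≈ -13752.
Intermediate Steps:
H = -8358 (H = 2 - 152*55 = 2 - 8360 = -8358)
C = √6379 ≈ 79.869
O = -27378 (O = -22493 - 4885 = -27378)
V = -7011 + √6379 ≈ -6931.1
O - ((V + 1663) + H) = -27378 - (((-7011 + √6379) + 1663) - 8358) = -27378 - ((-5348 + √6379) - 8358) = -27378 - (-13706 + √6379) = -27378 + (13706 - √6379) = -13672 - √6379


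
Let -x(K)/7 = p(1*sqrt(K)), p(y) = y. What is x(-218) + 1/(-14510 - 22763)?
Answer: -1/37273 - 7*I*sqrt(218) ≈ -2.6829e-5 - 103.35*I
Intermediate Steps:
x(K) = -7*sqrt(K)
x(-218) + 1/(-14510 - 22763) = -7*I*sqrt(218) + 1/(-14510 - 22763) = -7*I*sqrt(218) + 1/(-37273) = -7*I*sqrt(218) - 1/37273 = -1/37273 - 7*I*sqrt(218)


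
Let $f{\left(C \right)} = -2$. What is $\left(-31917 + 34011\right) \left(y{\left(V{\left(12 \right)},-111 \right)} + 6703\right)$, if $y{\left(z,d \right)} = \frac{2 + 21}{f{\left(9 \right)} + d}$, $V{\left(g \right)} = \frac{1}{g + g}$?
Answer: $\frac{1586029104}{113} \approx 1.4036 \cdot 10^{7}$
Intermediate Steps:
$V{\left(g \right)} = \frac{1}{2 g}$
$y{\left(z,d \right)} = \frac{23}{-2 + d}$ ($y{\left(z,d \right)} = \frac{2 + 21}{-2 + d} = \frac{23}{-2 + d}$)
$\left(-31917 + 34011\right) \left(y{\left(V{\left(12 \right)},-111 \right)} + 6703\right) = \left(-31917 + 34011\right) \left(\frac{23}{-2 - 111} + 6703\right) = 2094 \left(\frac{23}{-113} + 6703\right) = 2094 \left(23 \left(- \frac{1}{113}\right) + 6703\right) = 2094 \left(- \frac{23}{113} + 6703\right) = 2094 \cdot \frac{757416}{113} = \frac{1586029104}{113}$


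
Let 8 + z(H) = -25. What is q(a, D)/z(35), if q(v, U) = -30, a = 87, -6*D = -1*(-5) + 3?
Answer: 10/11 ≈ 0.90909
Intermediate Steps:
z(H) = -33 (z(H) = -8 - 25 = -33)
D = -4/3 (D = -(-1*(-5) + 3)/6 = -(5 + 3)/6 = -⅙*8 = -4/3 ≈ -1.3333)
q(a, D)/z(35) = -30/(-33) = -30*(-1/33) = 10/11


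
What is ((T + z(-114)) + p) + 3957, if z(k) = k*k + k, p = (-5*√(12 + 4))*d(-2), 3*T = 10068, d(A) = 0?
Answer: 20195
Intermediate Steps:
T = 3356 (T = (⅓)*10068 = 3356)
p = 0 (p = -5*√(12 + 4)*0 = -5*√16*0 = -5*4*0 = -20*0 = 0)
z(k) = k + k² (z(k) = k² + k = k + k²)
((T + z(-114)) + p) + 3957 = ((3356 - 114*(1 - 114)) + 0) + 3957 = ((3356 - 114*(-113)) + 0) + 3957 = ((3356 + 12882) + 0) + 3957 = (16238 + 0) + 3957 = 16238 + 3957 = 20195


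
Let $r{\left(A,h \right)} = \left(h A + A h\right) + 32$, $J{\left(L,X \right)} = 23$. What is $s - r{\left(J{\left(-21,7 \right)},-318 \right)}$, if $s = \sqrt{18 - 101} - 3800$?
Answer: $10796 + i \sqrt{83} \approx 10796.0 + 9.1104 i$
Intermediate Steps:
$r{\left(A,h \right)} = 32 + 2 A h$ ($r{\left(A,h \right)} = \left(A h + A h\right) + 32 = 2 A h + 32 = 32 + 2 A h$)
$s = -3800 + i \sqrt{83}$ ($s = \sqrt{-83} - 3800 = i \sqrt{83} - 3800 = -3800 + i \sqrt{83} \approx -3800.0 + 9.1104 i$)
$s - r{\left(J{\left(-21,7 \right)},-318 \right)} = \left(-3800 + i \sqrt{83}\right) - \left(32 + 2 \cdot 23 \left(-318\right)\right) = \left(-3800 + i \sqrt{83}\right) - \left(32 - 14628\right) = \left(-3800 + i \sqrt{83}\right) - -14596 = \left(-3800 + i \sqrt{83}\right) + 14596 = 10796 + i \sqrt{83}$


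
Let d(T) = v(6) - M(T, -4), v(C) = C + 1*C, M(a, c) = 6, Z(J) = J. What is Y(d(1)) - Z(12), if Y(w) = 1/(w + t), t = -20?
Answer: -169/14 ≈ -12.071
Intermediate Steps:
v(C) = 2*C (v(C) = C + C = 2*C)
d(T) = 6 (d(T) = 2*6 - 1*6 = 12 - 6 = 6)
Y(w) = 1/(-20 + w) (Y(w) = 1/(w - 20) = 1/(-20 + w))
Y(d(1)) - Z(12) = 1/(-20 + 6) - 1*12 = 1/(-14) - 12 = -1/14 - 12 = -169/14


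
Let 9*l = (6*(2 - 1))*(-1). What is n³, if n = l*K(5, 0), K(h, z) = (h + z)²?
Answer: -125000/27 ≈ -4629.6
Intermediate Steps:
l = -⅔ (l = ((6*(2 - 1))*(-1))/9 = ((6*1)*(-1))/9 = (6*(-1))/9 = (⅑)*(-6) = -⅔ ≈ -0.66667)
n = -50/3 (n = -2*(5 + 0)²/3 = -⅔*5² = -⅔*25 = -50/3 ≈ -16.667)
n³ = (-50/3)³ = -125000/27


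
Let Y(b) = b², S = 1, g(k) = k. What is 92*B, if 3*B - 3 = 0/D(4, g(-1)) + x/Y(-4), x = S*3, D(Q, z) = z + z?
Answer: 391/4 ≈ 97.750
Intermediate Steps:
D(Q, z) = 2*z
x = 3 (x = 1*3 = 3)
B = 17/16 (B = 1 + (0/((2*(-1))) + 3/((-4)²))/3 = 1 + (0/(-2) + 3/16)/3 = 1 + (0*(-½) + 3*(1/16))/3 = 1 + (0 + 3/16)/3 = 1 + (⅓)*(3/16) = 1 + 1/16 = 17/16 ≈ 1.0625)
92*B = 92*(17/16) = 391/4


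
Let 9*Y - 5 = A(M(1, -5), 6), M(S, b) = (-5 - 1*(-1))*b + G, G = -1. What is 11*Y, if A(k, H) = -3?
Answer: 22/9 ≈ 2.4444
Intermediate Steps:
M(S, b) = -1 - 4*b (M(S, b) = (-5 - 1*(-1))*b - 1 = (-5 + 1)*b - 1 = -4*b - 1 = -1 - 4*b)
Y = 2/9 (Y = 5/9 + (⅑)*(-3) = 5/9 - ⅓ = 2/9 ≈ 0.22222)
11*Y = 11*(2/9) = 22/9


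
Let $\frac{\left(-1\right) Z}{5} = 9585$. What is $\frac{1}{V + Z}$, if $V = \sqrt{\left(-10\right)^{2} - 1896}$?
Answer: $- \frac{47925}{2296807421} - \frac{2 i \sqrt{449}}{2296807421} \approx -2.0866 \cdot 10^{-5} - 1.8451 \cdot 10^{-8} i$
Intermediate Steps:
$Z = -47925$ ($Z = \left(-5\right) 9585 = -47925$)
$V = 2 i \sqrt{449}$ ($V = \sqrt{100 - 1896} = \sqrt{-1796} = 2 i \sqrt{449} \approx 42.379 i$)
$\frac{1}{V + Z} = \frac{1}{2 i \sqrt{449} - 47925} = \frac{1}{-47925 + 2 i \sqrt{449}}$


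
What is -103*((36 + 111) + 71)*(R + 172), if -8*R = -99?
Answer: -16559825/4 ≈ -4.1400e+6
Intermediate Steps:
R = 99/8 (R = -⅛*(-99) = 99/8 ≈ 12.375)
-103*((36 + 111) + 71)*(R + 172) = -103*((36 + 111) + 71)*(99/8 + 172) = -103*(147 + 71)*1475/8 = -22454*1475/8 = -103*160775/4 = -16559825/4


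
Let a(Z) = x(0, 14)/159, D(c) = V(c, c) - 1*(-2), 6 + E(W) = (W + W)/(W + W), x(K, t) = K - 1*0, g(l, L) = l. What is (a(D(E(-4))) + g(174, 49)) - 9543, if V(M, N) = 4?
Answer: -9369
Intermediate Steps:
x(K, t) = K (x(K, t) = K + 0 = K)
E(W) = -5 (E(W) = -6 + (W + W)/(W + W) = -6 + (2*W)/((2*W)) = -6 + (2*W)*(1/(2*W)) = -6 + 1 = -5)
D(c) = 6 (D(c) = 4 - 1*(-2) = 4 + 2 = 6)
a(Z) = 0 (a(Z) = 0/159 = 0*(1/159) = 0)
(a(D(E(-4))) + g(174, 49)) - 9543 = (0 + 174) - 9543 = 174 - 9543 = -9369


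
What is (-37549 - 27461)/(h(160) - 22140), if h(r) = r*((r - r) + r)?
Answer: -6501/346 ≈ -18.789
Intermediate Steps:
h(r) = r² (h(r) = r*(0 + r) = r*r = r²)
(-37549 - 27461)/(h(160) - 22140) = (-37549 - 27461)/(160² - 22140) = -65010/(25600 - 22140) = -65010/3460 = -65010*1/3460 = -6501/346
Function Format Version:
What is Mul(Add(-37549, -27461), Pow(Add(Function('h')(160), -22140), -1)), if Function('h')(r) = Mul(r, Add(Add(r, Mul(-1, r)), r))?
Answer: Rational(-6501, 346) ≈ -18.789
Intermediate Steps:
Function('h')(r) = Pow(r, 2) (Function('h')(r) = Mul(r, Add(0, r)) = Mul(r, r) = Pow(r, 2))
Mul(Add(-37549, -27461), Pow(Add(Function('h')(160), -22140), -1)) = Mul(Add(-37549, -27461), Pow(Add(Pow(160, 2), -22140), -1)) = Mul(-65010, Pow(Add(25600, -22140), -1)) = Mul(-65010, Pow(3460, -1)) = Mul(-65010, Rational(1, 3460)) = Rational(-6501, 346)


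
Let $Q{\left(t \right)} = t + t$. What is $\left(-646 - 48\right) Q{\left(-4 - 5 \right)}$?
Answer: $12492$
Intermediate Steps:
$Q{\left(t \right)} = 2 t$
$\left(-646 - 48\right) Q{\left(-4 - 5 \right)} = \left(-646 - 48\right) 2 \left(-4 - 5\right) = - 694 \cdot 2 \left(-9\right) = \left(-694\right) \left(-18\right) = 12492$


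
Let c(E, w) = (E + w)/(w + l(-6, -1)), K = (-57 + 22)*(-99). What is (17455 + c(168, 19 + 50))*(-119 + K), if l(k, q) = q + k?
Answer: 1810933831/31 ≈ 5.8417e+7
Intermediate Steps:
K = 3465 (K = -35*(-99) = 3465)
l(k, q) = k + q
c(E, w) = (E + w)/(-7 + w) (c(E, w) = (E + w)/(w + (-6 - 1)) = (E + w)/(w - 7) = (E + w)/(-7 + w))
(17455 + c(168, 19 + 50))*(-119 + K) = (17455 + (168 + (19 + 50))/(-7 + (19 + 50)))*(-119 + 3465) = (17455 + (168 + 69)/(-7 + 69))*3346 = (17455 + 237/62)*3346 = (1082447/62)*3346 = 1810933831/31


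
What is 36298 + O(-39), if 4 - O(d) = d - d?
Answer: 36302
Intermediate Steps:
O(d) = 4 (O(d) = 4 - (d - d) = 4 - 1*0 = 4 + 0 = 4)
36298 + O(-39) = 36298 + 4 = 36302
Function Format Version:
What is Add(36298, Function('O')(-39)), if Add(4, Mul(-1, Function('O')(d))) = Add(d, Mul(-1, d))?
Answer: 36302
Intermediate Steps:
Function('O')(d) = 4 (Function('O')(d) = Add(4, Mul(-1, Add(d, Mul(-1, d)))) = Add(4, Mul(-1, 0)) = Add(4, 0) = 4)
Add(36298, Function('O')(-39)) = Add(36298, 4) = 36302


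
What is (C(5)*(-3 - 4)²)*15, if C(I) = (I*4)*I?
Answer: 73500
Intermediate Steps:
C(I) = 4*I² (C(I) = (4*I)*I = 4*I²)
(C(5)*(-3 - 4)²)*15 = ((4*5²)*(-3 - 4)²)*15 = ((4*25)*(-7)²)*15 = (100*49)*15 = 4900*15 = 73500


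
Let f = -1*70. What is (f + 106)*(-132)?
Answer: -4752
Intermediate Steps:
f = -70
(f + 106)*(-132) = (-70 + 106)*(-132) = 36*(-132) = -4752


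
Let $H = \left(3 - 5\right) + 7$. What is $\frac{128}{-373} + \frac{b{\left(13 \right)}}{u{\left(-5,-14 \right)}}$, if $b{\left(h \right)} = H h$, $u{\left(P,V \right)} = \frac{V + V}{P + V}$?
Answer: $\frac{457071}{10444} \approx 43.764$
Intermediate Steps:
$u{\left(P,V \right)} = \frac{2 V}{P + V}$
$H = 5$ ($H = -2 + 7 = 5$)
$b{\left(h \right)} = 5 h$
$\frac{128}{-373} + \frac{b{\left(13 \right)}}{u{\left(-5,-14 \right)}} = \frac{128}{-373} + \frac{5 \cdot 13}{2 \left(-14\right) \frac{1}{-5 - 14}} = 128 \left(- \frac{1}{373}\right) + \frac{65}{2 \left(-14\right) \frac{1}{-19}} = - \frac{128}{373} + \frac{65}{2 \left(-14\right) \left(- \frac{1}{19}\right)} = - \frac{128}{373} + \frac{65}{\frac{28}{19}} = - \frac{128}{373} + 65 \cdot \frac{19}{28} = - \frac{128}{373} + \frac{1235}{28} = \frac{457071}{10444}$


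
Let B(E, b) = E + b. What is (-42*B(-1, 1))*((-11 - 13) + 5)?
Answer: 0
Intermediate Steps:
(-42*B(-1, 1))*((-11 - 13) + 5) = (-42*(-1 + 1))*((-11 - 13) + 5) = (-42*0)*(-24 + 5) = 0*(-19) = 0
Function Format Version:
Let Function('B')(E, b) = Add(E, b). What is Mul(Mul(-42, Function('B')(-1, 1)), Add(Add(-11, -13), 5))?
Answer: 0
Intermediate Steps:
Mul(Mul(-42, Function('B')(-1, 1)), Add(Add(-11, -13), 5)) = Mul(Mul(-42, Add(-1, 1)), Add(Add(-11, -13), 5)) = Mul(Mul(-42, 0), Add(-24, 5)) = Mul(0, -19) = 0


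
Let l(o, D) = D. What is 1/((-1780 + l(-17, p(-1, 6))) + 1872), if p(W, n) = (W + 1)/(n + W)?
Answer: 1/92 ≈ 0.010870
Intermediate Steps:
p(W, n) = (1 + W)/(W + n)
1/((-1780 + l(-17, p(-1, 6))) + 1872) = 1/((-1780 + (1 - 1)/(-1 + 6)) + 1872) = 1/((-1780 + 0/5) + 1872) = 1/((-1780 + (⅕)*0) + 1872) = 1/((-1780 + 0) + 1872) = 1/(-1780 + 1872) = 1/92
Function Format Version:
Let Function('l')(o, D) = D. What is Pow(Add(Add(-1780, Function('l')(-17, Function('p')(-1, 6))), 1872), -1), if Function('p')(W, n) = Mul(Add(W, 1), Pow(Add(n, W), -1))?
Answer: Rational(1, 92) ≈ 0.010870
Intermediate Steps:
Function('p')(W, n) = Mul(Pow(Add(W, n), -1), Add(1, W)) (Function('p')(W, n) = Mul(Add(1, W), Pow(Add(W, n), -1)) = Mul(Pow(Add(W, n), -1), Add(1, W)))
Pow(Add(Add(-1780, Function('l')(-17, Function('p')(-1, 6))), 1872), -1) = Pow(Add(Add(-1780, Mul(Pow(Add(-1, 6), -1), Add(1, -1))), 1872), -1) = Pow(Add(Add(-1780, Mul(Pow(5, -1), 0)), 1872), -1) = Pow(Add(Add(-1780, Mul(Rational(1, 5), 0)), 1872), -1) = Pow(Add(Add(-1780, 0), 1872), -1) = Pow(Add(-1780, 1872), -1) = Pow(92, -1) = Rational(1, 92)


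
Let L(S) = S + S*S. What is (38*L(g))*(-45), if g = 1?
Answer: -3420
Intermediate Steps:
L(S) = S + S²
(38*L(g))*(-45) = (38*(1*(1 + 1)))*(-45) = (38*(1*2))*(-45) = (38*2)*(-45) = 76*(-45) = -3420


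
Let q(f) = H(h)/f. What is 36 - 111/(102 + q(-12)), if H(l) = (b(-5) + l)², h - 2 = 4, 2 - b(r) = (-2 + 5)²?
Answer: 42696/1223 ≈ 34.911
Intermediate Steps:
b(r) = -7 (b(r) = 2 - (-2 + 5)² = 2 - 1*3² = 2 - 1*9 = 2 - 9 = -7)
h = 6 (h = 2 + 4 = 6)
H(l) = (-7 + l)²
q(f) = 1/f (q(f) = (-7 + 6)²/f = (-1)²/f = 1/f)
36 - 111/(102 + q(-12)) = 36 - 111/(102 + 1/(-12)) = 36 - 111/(102 - 1/12) = 36 - 111/1223/12 = 36 - 111*12/1223 = 36 - 1332/1223 = 42696/1223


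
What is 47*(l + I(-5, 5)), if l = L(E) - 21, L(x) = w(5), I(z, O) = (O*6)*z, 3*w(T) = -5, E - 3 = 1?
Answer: -24346/3 ≈ -8115.3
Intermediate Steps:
E = 4 (E = 3 + 1 = 4)
w(T) = -5/3 (w(T) = (⅓)*(-5) = -5/3)
I(z, O) = 6*O*z (I(z, O) = (6*O)*z = 6*O*z)
L(x) = -5/3
l = -68/3 (l = -5/3 - 21 = -68/3 ≈ -22.667)
47*(l + I(-5, 5)) = 47*(-68/3 + 6*5*(-5)) = 47*(-68/3 - 150) = 47*(-518/3) = -24346/3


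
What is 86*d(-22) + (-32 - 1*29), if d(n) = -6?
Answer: -577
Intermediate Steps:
86*d(-22) + (-32 - 1*29) = 86*(-6) + (-32 - 1*29) = -516 + (-32 - 29) = -516 - 61 = -577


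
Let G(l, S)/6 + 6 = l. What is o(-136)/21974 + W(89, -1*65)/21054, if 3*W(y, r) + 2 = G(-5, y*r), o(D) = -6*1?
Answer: -468301/346980447 ≈ -0.0013496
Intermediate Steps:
o(D) = -6
G(l, S) = -36 + 6*l
W(y, r) = -68/3 (W(y, r) = -⅔ + (-36 + 6*(-5))/3 = -⅔ + (-36 - 30)/3 = -⅔ + (⅓)*(-66) = -⅔ - 22 = -68/3)
o(-136)/21974 + W(89, -1*65)/21054 = -6/21974 - 68/3/21054 = -6*1/21974 - 68/3*1/21054 = -3/10987 - 34/31581 = -468301/346980447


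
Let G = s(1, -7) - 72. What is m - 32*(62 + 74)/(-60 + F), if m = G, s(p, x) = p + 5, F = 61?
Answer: -4418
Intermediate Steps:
s(p, x) = 5 + p
G = -66 (G = (5 + 1) - 72 = 6 - 72 = -66)
m = -66
m - 32*(62 + 74)/(-60 + F) = -66 - 32*(62 + 74)/(-60 + 61) = -66 - 4352/1 = -66 - 4352 = -4418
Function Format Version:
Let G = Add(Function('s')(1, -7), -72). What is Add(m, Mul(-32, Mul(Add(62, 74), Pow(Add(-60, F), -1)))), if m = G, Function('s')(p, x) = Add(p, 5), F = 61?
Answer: -4418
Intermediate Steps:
Function('s')(p, x) = Add(5, p)
G = -66 (G = Add(Add(5, 1), -72) = Add(6, -72) = -66)
m = -66
Add(m, Mul(-32, Mul(Add(62, 74), Pow(Add(-60, F), -1)))) = Add(-66, Mul(-32, Mul(Add(62, 74), Pow(Add(-60, 61), -1)))) = Add(-66, Mul(-32, Mul(136, Pow(1, -1)))) = Add(-66, Mul(-32, Mul(136, 1))) = Add(-66, Mul(-32, 136)) = Add(-66, -4352) = -4418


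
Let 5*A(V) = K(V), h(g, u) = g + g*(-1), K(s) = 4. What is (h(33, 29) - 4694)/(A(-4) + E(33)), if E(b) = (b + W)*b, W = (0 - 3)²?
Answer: -11735/3467 ≈ -3.3848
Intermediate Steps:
h(g, u) = 0 (h(g, u) = g - g = 0)
W = 9 (W = (-3)² = 9)
E(b) = b*(9 + b) (E(b) = (b + 9)*b = (9 + b)*b = b*(9 + b))
A(V) = ⅘ (A(V) = (⅕)*4 = ⅘)
(h(33, 29) - 4694)/(A(-4) + E(33)) = (0 - 4694)/(⅘ + 33*(9 + 33)) = -4694/(⅘ + 33*42) = -4694/(⅘ + 1386) = -4694/6934/5 = -4694*5/6934 = -11735/3467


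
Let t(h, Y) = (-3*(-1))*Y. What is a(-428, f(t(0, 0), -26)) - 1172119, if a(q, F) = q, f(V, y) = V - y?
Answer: -1172547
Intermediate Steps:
t(h, Y) = 3*Y
a(-428, f(t(0, 0), -26)) - 1172119 = -428 - 1172119 = -1172547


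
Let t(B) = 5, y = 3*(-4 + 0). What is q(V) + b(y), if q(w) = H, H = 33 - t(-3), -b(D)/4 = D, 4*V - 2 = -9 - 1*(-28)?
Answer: 76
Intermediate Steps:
y = -12 (y = 3*(-4) = -12)
V = 21/4 (V = 1/2 + (-9 - 1*(-28))/4 = 1/2 + (-9 + 28)/4 = 1/2 + (1/4)*19 = 1/2 + 19/4 = 21/4 ≈ 5.2500)
b(D) = -4*D
H = 28 (H = 33 - 1*5 = 33 - 5 = 28)
q(w) = 28
q(V) + b(y) = 28 - 4*(-12) = 28 + 48 = 76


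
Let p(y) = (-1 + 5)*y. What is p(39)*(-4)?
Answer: -624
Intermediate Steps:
p(y) = 4*y
p(39)*(-4) = (4*39)*(-4) = 156*(-4) = -624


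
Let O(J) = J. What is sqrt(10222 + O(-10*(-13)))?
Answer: 4*sqrt(647) ≈ 101.74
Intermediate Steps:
sqrt(10222 + O(-10*(-13))) = sqrt(10222 - 10*(-13)) = sqrt(10222 + 130) = sqrt(10352) = 4*sqrt(647)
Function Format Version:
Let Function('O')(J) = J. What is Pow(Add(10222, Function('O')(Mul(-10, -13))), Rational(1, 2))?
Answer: Mul(4, Pow(647, Rational(1, 2))) ≈ 101.74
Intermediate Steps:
Pow(Add(10222, Function('O')(Mul(-10, -13))), Rational(1, 2)) = Pow(Add(10222, Mul(-10, -13)), Rational(1, 2)) = Pow(Add(10222, 130), Rational(1, 2)) = Pow(10352, Rational(1, 2)) = Mul(4, Pow(647, Rational(1, 2)))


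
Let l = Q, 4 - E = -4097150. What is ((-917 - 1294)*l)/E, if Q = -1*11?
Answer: 8107/1365718 ≈ 0.0059361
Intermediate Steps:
Q = -11
E = 4097154 (E = 4 - 1*(-4097150) = 4 + 4097150 = 4097154)
l = -11
((-917 - 1294)*l)/E = ((-917 - 1294)*(-11))/4097154 = -2211*(-11)*(1/4097154) = 24321*(1/4097154) = 8107/1365718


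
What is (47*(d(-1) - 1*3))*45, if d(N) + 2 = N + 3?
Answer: -6345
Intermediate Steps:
d(N) = 1 + N (d(N) = -2 + (N + 3) = -2 + (3 + N) = 1 + N)
(47*(d(-1) - 1*3))*45 = (47*((1 - 1) - 1*3))*45 = (47*(0 - 3))*45 = (47*(-3))*45 = -141*45 = -6345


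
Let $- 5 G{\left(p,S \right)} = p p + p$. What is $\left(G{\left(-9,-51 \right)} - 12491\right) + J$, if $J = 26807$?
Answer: $\frac{71508}{5} \approx 14302.0$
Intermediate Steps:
$G{\left(p,S \right)} = - \frac{p}{5} - \frac{p^{2}}{5}$ ($G{\left(p,S \right)} = - \frac{p p + p}{5} = - \frac{p^{2} + p}{5} = - \frac{p + p^{2}}{5} = - \frac{p}{5} - \frac{p^{2}}{5}$)
$\left(G{\left(-9,-51 \right)} - 12491\right) + J = \left(\left(- \frac{1}{5}\right) \left(-9\right) \left(1 - 9\right) - 12491\right) + 26807 = \left(\left(- \frac{1}{5}\right) \left(-9\right) \left(-8\right) - 12491\right) + 26807 = \left(- \frac{72}{5} - 12491\right) + 26807 = - \frac{62527}{5} + 26807 = \frac{71508}{5}$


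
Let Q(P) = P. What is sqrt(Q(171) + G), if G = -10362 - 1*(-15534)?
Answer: sqrt(5343) ≈ 73.096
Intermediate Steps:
G = 5172 (G = -10362 + 15534 = 5172)
sqrt(Q(171) + G) = sqrt(171 + 5172) = sqrt(5343)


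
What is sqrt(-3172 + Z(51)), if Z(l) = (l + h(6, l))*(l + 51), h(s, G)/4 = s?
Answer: sqrt(4478) ≈ 66.918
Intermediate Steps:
h(s, G) = 4*s
Z(l) = (24 + l)*(51 + l) (Z(l) = (l + 4*6)*(l + 51) = (l + 24)*(51 + l) = (24 + l)*(51 + l))
sqrt(-3172 + Z(51)) = sqrt(-3172 + (1224 + 51**2 + 75*51)) = sqrt(-3172 + (1224 + 2601 + 3825)) = sqrt(-3172 + 7650) = sqrt(4478)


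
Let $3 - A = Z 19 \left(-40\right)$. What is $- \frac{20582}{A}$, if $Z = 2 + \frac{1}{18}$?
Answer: $- \frac{185238}{14087} \approx -13.15$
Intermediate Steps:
$Z = \frac{37}{18}$ ($Z = 2 + \frac{1}{18} = \frac{37}{18} \approx 2.0556$)
$A = \frac{14087}{9}$ ($A = 3 - \frac{37}{18} \cdot 19 \left(-40\right) = 3 - \frac{703}{18} \left(-40\right) = 3 - - \frac{14060}{9} = 3 + \frac{14060}{9} = \frac{14087}{9} \approx 1565.2$)
$- \frac{20582}{A} = - \frac{20582}{\frac{14087}{9}} = \left(-20582\right) \frac{9}{14087} = - \frac{185238}{14087}$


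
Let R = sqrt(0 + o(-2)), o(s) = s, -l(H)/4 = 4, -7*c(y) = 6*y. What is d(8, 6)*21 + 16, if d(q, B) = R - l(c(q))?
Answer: 352 + 21*I*sqrt(2) ≈ 352.0 + 29.698*I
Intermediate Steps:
c(y) = -6*y/7
l(H) = -16 (l(H) = -4*4 = -16)
R = I*sqrt(2) (R = sqrt(0 - 2) = sqrt(-2) = I*sqrt(2) ≈ 1.4142*I)
d(q, B) = 16 + I*sqrt(2) (d(q, B) = I*sqrt(2) - 1*(-16) = I*sqrt(2) + 16 = 16 + I*sqrt(2))
d(8, 6)*21 + 16 = (16 + I*sqrt(2))*21 + 16 = (336 + 21*I*sqrt(2)) + 16 = 352 + 21*I*sqrt(2)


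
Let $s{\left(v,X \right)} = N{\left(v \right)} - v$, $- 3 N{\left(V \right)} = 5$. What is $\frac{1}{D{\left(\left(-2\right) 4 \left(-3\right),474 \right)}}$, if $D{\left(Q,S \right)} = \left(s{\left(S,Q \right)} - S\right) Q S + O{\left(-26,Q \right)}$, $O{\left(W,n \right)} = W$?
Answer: $- \frac{1}{10803434} \approx -9.2563 \cdot 10^{-8}$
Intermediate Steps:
$N{\left(V \right)} = - \frac{5}{3}$ ($N{\left(V \right)} = \left(- \frac{1}{3}\right) 5 = - \frac{5}{3}$)
$s{\left(v,X \right)} = - \frac{5}{3} - v$
$D{\left(Q,S \right)} = -26 + Q S \left(- \frac{5}{3} - 2 S\right)$ ($D{\left(Q,S \right)} = \left(\left(- \frac{5}{3} - S\right) - S\right) Q S - 26 = \left(- \frac{5}{3} - 2 S\right) Q S - 26 = Q \left(- \frac{5}{3} - 2 S\right) S - 26 = Q S \left(- \frac{5}{3} - 2 S\right) - 26 = -26 + Q S \left(- \frac{5}{3} - 2 S\right)$)
$\frac{1}{D{\left(\left(-2\right) 4 \left(-3\right),474 \right)}} = \frac{1}{-26 - 2 \left(-2\right) 4 \left(-3\right) 474^{2} - \frac{5}{3} \left(-2\right) 4 \left(-3\right) 474} = \frac{1}{-26 - 2 \left(\left(-8\right) \left(-3\right)\right) 224676 - \frac{5}{3} \left(\left(-8\right) \left(-3\right)\right) 474} = \frac{1}{-26 - 48 \cdot 224676 - 40 \cdot 474} = \frac{1}{-26 - 10784448 - 18960} = \frac{1}{-10803434} = - \frac{1}{10803434}$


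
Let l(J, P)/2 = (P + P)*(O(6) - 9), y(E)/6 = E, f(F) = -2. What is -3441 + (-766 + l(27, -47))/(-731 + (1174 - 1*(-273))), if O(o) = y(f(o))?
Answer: -1230287/358 ≈ -3436.6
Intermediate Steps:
y(E) = 6*E
O(o) = -12 (O(o) = 6*(-2) = -12)
l(J, P) = -84*P (l(J, P) = 2*((P + P)*(-12 - 9)) = 2*((2*P)*(-21)) = 2*(-42*P) = -84*P)
-3441 + (-766 + l(27, -47))/(-731 + (1174 - 1*(-273))) = -3441 + (-766 - 84*(-47))/(-731 + (1174 - 1*(-273))) = -3441 + (-766 + 3948)/(-731 + (1174 + 273)) = -3441 + 3182/(-731 + 1447) = -3441 + 3182/716 = -3441 + 3182*(1/716) = -3441 + 1591/358 = -1230287/358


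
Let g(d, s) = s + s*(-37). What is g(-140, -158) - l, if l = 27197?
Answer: -21509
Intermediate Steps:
g(d, s) = -36*s (g(d, s) = s - 37*s = -36*s)
g(-140, -158) - l = -36*(-158) - 1*27197 = 5688 - 27197 = -21509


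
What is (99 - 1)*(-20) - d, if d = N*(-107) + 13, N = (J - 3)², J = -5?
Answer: 4875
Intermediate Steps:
N = 64 (N = (-5 - 3)² = (-8)² = 64)
d = -6835 (d = 64*(-107) + 13 = -6848 + 13 = -6835)
(99 - 1)*(-20) - d = (99 - 1)*(-20) - 1*(-6835) = 98*(-20) + 6835 = -1960 + 6835 = 4875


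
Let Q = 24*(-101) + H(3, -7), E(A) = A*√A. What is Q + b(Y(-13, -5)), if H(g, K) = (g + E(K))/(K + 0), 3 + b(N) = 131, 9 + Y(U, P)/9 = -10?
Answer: -16075/7 + I*√7 ≈ -2296.4 + 2.6458*I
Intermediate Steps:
Y(U, P) = -171 (Y(U, P) = -81 + 9*(-10) = -81 - 90 = -171)
b(N) = 128 (b(N) = -3 + 131 = 128)
E(A) = A^(3/2)
H(g, K) = (g + K^(3/2))/K (H(g, K) = (g + K^(3/2))/(K + 0) = (g + K^(3/2))/K)
Q = -16971/7 + I*√7 (Q = 24*(-101) + (3 + (-7)^(3/2))/(-7) = -2424 - (3 - 7*I*√7)/7 = -2424 + (-3/7 + I*√7) = -16971/7 + I*√7 ≈ -2424.4 + 2.6458*I)
Q + b(Y(-13, -5)) = (-16971/7 + I*√7) + 128 = -16075/7 + I*√7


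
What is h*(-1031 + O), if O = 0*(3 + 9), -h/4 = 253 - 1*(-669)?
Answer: 3802328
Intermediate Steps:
h = -3688 (h = -4*(253 - 1*(-669)) = -4*(253 + 669) = -4*922 = -3688)
O = 0 (O = 0*12 = 0)
h*(-1031 + O) = -3688*(-1031 + 0) = -3688*(-1031) = 3802328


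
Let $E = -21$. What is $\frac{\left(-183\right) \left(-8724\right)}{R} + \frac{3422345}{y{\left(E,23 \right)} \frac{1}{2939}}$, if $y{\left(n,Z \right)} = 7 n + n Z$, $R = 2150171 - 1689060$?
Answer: $- \frac{18930525851641}{1185714} \approx -1.5966 \cdot 10^{7}$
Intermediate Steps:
$R = 461111$
$y{\left(n,Z \right)} = 7 n + Z n$
$\frac{\left(-183\right) \left(-8724\right)}{R} + \frac{3422345}{y{\left(E,23 \right)} \frac{1}{2939}} = \frac{\left(-183\right) \left(-8724\right)}{461111} + \frac{3422345}{- 21 \left(7 + 23\right) \frac{1}{2939}} = 1596492 \cdot \frac{1}{461111} + \frac{3422345}{\left(-21\right) 30 \cdot \frac{1}{2939}} = \frac{1596492}{461111} + \frac{3422345}{\left(-630\right) \frac{1}{2939}} = \frac{1596492}{461111} + \frac{3422345}{- \frac{630}{2939}} = \frac{1596492}{461111} + 3422345 \left(- \frac{2939}{630}\right) = \frac{1596492}{461111} - \frac{2011654391}{126} = - \frac{18930525851641}{1185714}$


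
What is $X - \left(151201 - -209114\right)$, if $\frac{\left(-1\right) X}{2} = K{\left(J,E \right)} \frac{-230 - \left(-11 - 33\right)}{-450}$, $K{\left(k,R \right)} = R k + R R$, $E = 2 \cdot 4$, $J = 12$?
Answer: $- \frac{5406709}{15} \approx -3.6045 \cdot 10^{5}$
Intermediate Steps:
$E = 8$
$K{\left(k,R \right)} = R^{2} + R k$ ($K{\left(k,R \right)} = R k + R^{2} = R^{2} + R k$)
$X = - \frac{1984}{15}$ ($X = - 2 \cdot 8 \left(8 + 12\right) \frac{-230 - \left(-11 - 33\right)}{-450} = - 2 \cdot 8 \cdot 20 \left(-230 - \left(-11 - 33\right)\right) \left(- \frac{1}{450}\right) = - 2 \cdot 160 \left(-230 - -44\right) \left(- \frac{1}{450}\right) = - 2 \cdot 160 \left(-230 + 44\right) \left(- \frac{1}{450}\right) = - 2 \cdot 160 \left(\left(-186\right) \left(- \frac{1}{450}\right)\right) = - 2 \cdot 160 \cdot \frac{31}{75} = \left(-2\right) \frac{992}{15} = - \frac{1984}{15} \approx -132.27$)
$X - \left(151201 - -209114\right) = - \frac{1984}{15} - \left(151201 - -209114\right) = - \frac{1984}{15} - \left(151201 + 209114\right) = - \frac{1984}{15} - 360315 = - \frac{5406709}{15}$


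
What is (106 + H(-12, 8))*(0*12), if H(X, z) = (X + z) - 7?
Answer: 0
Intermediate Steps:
H(X, z) = -7 + X + z
(106 + H(-12, 8))*(0*12) = (106 + (-7 - 12 + 8))*(0*12) = (106 - 11)*0 = 95*0 = 0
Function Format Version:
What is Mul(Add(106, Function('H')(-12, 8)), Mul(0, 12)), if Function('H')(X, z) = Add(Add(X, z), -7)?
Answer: 0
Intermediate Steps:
Function('H')(X, z) = Add(-7, X, z)
Mul(Add(106, Function('H')(-12, 8)), Mul(0, 12)) = Mul(Add(106, Add(-7, -12, 8)), Mul(0, 12)) = Mul(Add(106, -11), 0) = Mul(95, 0) = 0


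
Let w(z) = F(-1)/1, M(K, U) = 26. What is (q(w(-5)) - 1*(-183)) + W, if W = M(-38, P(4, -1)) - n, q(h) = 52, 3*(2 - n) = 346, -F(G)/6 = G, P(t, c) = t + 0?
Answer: 1123/3 ≈ 374.33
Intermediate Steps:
P(t, c) = t
F(G) = -6*G
w(z) = 6 (w(z) = -6*(-1)/1 = 6*1 = 6)
n = -340/3 (n = 2 - ⅓*346 = 2 - 346/3 = -340/3 ≈ -113.33)
W = 418/3 (W = 26 - 1*(-340/3) = 26 + 340/3 = 418/3 ≈ 139.33)
(q(w(-5)) - 1*(-183)) + W = (52 - 1*(-183)) + 418/3 = (52 + 183) + 418/3 = 235 + 418/3 = 1123/3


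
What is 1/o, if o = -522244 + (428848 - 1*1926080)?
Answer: -1/2019476 ≈ -4.9518e-7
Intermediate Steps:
o = -2019476 (o = -522244 + (428848 - 1926080) = -522244 - 1497232 = -2019476)
1/o = 1/(-2019476) = -1/2019476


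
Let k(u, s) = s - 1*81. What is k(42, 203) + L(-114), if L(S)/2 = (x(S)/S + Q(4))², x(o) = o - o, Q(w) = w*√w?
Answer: 250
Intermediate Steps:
k(u, s) = -81 + s (k(u, s) = s - 81 = -81 + s)
Q(w) = w^(3/2)
x(o) = 0
L(S) = 128 (L(S) = 2*(0/S + 4^(3/2))² = 2*(0 + 8)² = 2*8² = 2*64 = 128)
k(42, 203) + L(-114) = (-81 + 203) + 128 = 122 + 128 = 250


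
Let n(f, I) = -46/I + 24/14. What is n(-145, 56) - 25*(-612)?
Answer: 428425/28 ≈ 15301.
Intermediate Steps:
n(f, I) = 12/7 - 46/I (n(f, I) = -46/I + 24*(1/14) = -46/I + 12/7 = 12/7 - 46/I)
n(-145, 56) - 25*(-612) = (12/7 - 46/56) - 25*(-612) = (12/7 - 46*1/56) - 1*(-15300) = (12/7 - 23/28) + 15300 = 25/28 + 15300 = 428425/28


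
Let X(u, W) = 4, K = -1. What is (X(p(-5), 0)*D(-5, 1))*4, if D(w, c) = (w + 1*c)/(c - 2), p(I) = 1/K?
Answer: 64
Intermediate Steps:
p(I) = -1 (p(I) = 1/(-1) = 1*(-1) = -1)
D(w, c) = (c + w)/(-2 + c) (D(w, c) = (w + c)/(-2 + c) = (c + w)/(-2 + c))
(X(p(-5), 0)*D(-5, 1))*4 = (4*((1 - 5)/(-2 + 1)))*4 = (4*(-4/(-1)))*4 = (4*(-1*(-4)))*4 = (4*4)*4 = 16*4 = 64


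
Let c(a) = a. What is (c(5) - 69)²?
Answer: 4096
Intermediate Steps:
(c(5) - 69)² = (5 - 69)² = (-64)² = 4096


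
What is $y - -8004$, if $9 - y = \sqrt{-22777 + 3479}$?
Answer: $8013 - i \sqrt{19298} \approx 8013.0 - 138.92 i$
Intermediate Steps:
$y = 9 - i \sqrt{19298}$ ($y = 9 - \sqrt{-22777 + 3479} = 9 - \sqrt{-19298} = 9 - i \sqrt{19298} \approx 9.0 - 138.92 i$)
$y - -8004 = \left(9 - i \sqrt{19298}\right) - -8004 = \left(9 - i \sqrt{19298}\right) + \left(-6787 + 14791\right) = \left(9 - i \sqrt{19298}\right) + 8004 = 8013 - i \sqrt{19298}$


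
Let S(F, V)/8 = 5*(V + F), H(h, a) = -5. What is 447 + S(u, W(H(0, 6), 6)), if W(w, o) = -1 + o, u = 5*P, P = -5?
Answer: -353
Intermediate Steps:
u = -25 (u = 5*(-5) = -25)
S(F, V) = 40*F + 40*V (S(F, V) = 8*(5*(V + F)) = 8*(5*(F + V)) = 8*(5*F + 5*V) = 40*F + 40*V)
447 + S(u, W(H(0, 6), 6)) = 447 + (40*(-25) + 40*(-1 + 6)) = 447 + (-1000 + 40*5) = 447 + (-1000 + 200) = 447 - 800 = -353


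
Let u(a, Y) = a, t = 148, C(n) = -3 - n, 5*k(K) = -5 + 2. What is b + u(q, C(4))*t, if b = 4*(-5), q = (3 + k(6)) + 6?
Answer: 6116/5 ≈ 1223.2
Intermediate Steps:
k(K) = -⅗ (k(K) = (-5 + 2)/5 = (⅕)*(-3) = -⅗)
q = 42/5 (q = (3 - ⅗) + 6 = 12/5 + 6 = 42/5 ≈ 8.4000)
b = -20
b + u(q, C(4))*t = -20 + (42/5)*148 = -20 + 6216/5 = 6116/5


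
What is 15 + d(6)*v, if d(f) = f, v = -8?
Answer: -33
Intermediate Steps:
15 + d(6)*v = 15 + 6*(-8) = 15 - 48 = -33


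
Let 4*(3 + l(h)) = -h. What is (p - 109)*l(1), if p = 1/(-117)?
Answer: 6377/18 ≈ 354.28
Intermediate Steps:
p = -1/117 ≈ -0.0085470
l(h) = -3 - h/4 (l(h) = -3 + (-h)/4 = -3 - h/4)
(p - 109)*l(1) = (-1/117 - 109)*(-3 - ¼*1) = -12754*(-3 - ¼)/117 = -12754/117*(-13/4) = 6377/18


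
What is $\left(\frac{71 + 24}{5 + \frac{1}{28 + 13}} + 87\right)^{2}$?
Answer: $\frac{475981489}{42436} \approx 11216.0$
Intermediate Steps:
$\left(\frac{71 + 24}{5 + \frac{1}{28 + 13}} + 87\right)^{2} = \left(\frac{95}{5 + \frac{1}{41}} + 87\right)^{2} = \left(\frac{95}{\frac{206}{41}} + 87\right)^{2} = \left(95 \cdot \frac{41}{206} + 87\right)^{2} = \left(\frac{3895}{206} + 87\right)^{2} = \left(\frac{21817}{206}\right)^{2} = \frac{475981489}{42436}$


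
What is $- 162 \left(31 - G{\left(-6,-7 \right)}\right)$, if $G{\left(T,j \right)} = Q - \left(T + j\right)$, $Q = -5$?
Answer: $-3726$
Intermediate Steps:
$G{\left(T,j \right)} = -5 - T - j$ ($G{\left(T,j \right)} = -5 - \left(T + j\right) = -5 - T - j$)
$- 162 \left(31 - G{\left(-6,-7 \right)}\right) = - 162 \left(31 - \left(-5 - -6 - -7\right)\right) = - 162 \left(31 - \left(-5 + 6 + 7\right)\right) = - 162 \left(31 - 8\right) = \left(-162\right) 23 = -3726$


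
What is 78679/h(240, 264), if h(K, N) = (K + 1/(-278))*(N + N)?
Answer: 10936381/17613816 ≈ 0.62090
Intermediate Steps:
h(K, N) = 2*N*(-1/278 + K) (h(K, N) = (K - 1/278)*(2*N) = (-1/278 + K)*(2*N) = 2*N*(-1/278 + K))
78679/h(240, 264) = 78679/(((1/139)*264*(-1 + 278*240))) = 78679/(((1/139)*264*(-1 + 66720))) = 78679/(((1/139)*264*66719)) = 78679/(17613816/139) = 78679*(139/17613816) = 10936381/17613816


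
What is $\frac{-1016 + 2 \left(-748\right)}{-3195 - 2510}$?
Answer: $\frac{2512}{5705} \approx 0.44032$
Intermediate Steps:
$\frac{-1016 + 2 \left(-748\right)}{-3195 - 2510} = \frac{-1016 - 1496}{-5705} = \left(-2512\right) \left(- \frac{1}{5705}\right) = \frac{2512}{5705}$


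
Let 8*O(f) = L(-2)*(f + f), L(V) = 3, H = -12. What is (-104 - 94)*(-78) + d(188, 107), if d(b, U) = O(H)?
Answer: 15435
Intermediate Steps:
O(f) = 3*f/4 (O(f) = (3*(f + f))/8 = (3*(2*f))/8 = (6*f)/8 = 3*f/4)
d(b, U) = -9 (d(b, U) = (3/4)*(-12) = -9)
(-104 - 94)*(-78) + d(188, 107) = (-104 - 94)*(-78) - 9 = -198*(-78) - 9 = 15444 - 9 = 15435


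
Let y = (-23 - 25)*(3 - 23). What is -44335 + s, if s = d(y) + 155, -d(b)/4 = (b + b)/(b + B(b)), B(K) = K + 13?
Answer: -85407620/1933 ≈ -44184.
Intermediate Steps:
B(K) = 13 + K
y = 960 (y = -48*(-20) = 960)
d(b) = -8*b/(13 + 2*b) (d(b) = -4*(b + b)/(b + (13 + b)) = -4*2*b/(13 + 2*b) = -8*b/(13 + 2*b))
s = 291935/1933 (s = -8*960/(13 + 2*960) + 155 = -8*960/(13 + 1920) + 155 = -8*960/1933 + 155 = -8*960*1/1933 + 155 = -7680/1933 + 155 = 291935/1933 ≈ 151.03)
-44335 + s = -44335 + 291935/1933 = -85407620/1933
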